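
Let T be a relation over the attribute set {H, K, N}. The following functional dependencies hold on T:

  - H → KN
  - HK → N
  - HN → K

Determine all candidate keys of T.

Attribute H never appears on the right-hand side of any dependency, so H must belong to every candidate key.
{H}⁺ = {H, K, N}, which is all of the schema, so {H} is the only candidate key.

(H)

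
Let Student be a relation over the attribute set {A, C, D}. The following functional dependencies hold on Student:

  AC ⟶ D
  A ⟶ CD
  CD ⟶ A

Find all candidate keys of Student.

(A), (C, D)

{A}⁺: A→CD adds C, D → {A, C, D}.
{C, D}⁺: CD→A adds A → {A, C, D}. Minimal: {D}⁺ = {D}; {C}⁺ = {C} — none reach the full schema.
Any other superkey contains one of these as a subset, so there are no further candidate keys.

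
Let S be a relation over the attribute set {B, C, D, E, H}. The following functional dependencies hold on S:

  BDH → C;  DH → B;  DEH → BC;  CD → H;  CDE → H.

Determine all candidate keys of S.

(C, D, E), (D, E, H)

{C, D, E}⁺: CD→H adds H; DH→B adds B → {B, C, D, E, H}. Minimal: {D, E}⁺ = {D, E}; {C, E}⁺ = {C, E}; {C, D}⁺ = {B, C, D, H} — none reach the full schema.
{D, E, H}⁺: DH→B adds B; DEH→BC adds C → {B, C, D, E, H}. Minimal: {E, H}⁺ = {E, H}; {D, H}⁺ = {B, C, D, H}; {D, E}⁺ = {D, E} — none reach the full schema.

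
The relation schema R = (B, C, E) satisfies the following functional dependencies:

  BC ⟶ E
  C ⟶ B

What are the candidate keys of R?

{C}

Attribute C never appears on the right-hand side of any dependency, so C must belong to every candidate key.
{C}⁺ = {B, C, E}, which is all of the schema, so {C} is the only candidate key.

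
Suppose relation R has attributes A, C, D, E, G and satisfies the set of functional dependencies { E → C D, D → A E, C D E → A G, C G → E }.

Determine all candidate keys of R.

{D}⁺: D→AE adds A, E; E→CD adds C; CDE→AG adds G → {A, C, D, E, G}.
{E}⁺: E→CD adds C, D; D→AE adds A; CDE→AG adds G → {A, C, D, E, G}.
{C, G}⁺: CG→E adds E; E→CD adds D; D→AE adds A → {A, C, D, E, G}. Minimal: {G}⁺ = {G}; {C}⁺ = {C} — none reach the full schema.
Any other superkey contains one of these as a subset, so there are no further candidate keys.

(D), (E), (C, G)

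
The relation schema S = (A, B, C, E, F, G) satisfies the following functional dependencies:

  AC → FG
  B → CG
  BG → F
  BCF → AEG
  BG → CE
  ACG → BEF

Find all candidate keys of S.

{B}⁺: B→CG adds C, G; BG→F adds F; BCF→AEG adds A, E → {A, B, C, E, F, G}.
{A, C}⁺: AC→FG adds F, G; ACG→BEF adds B, E → {A, B, C, E, F, G}. Minimal: {C}⁺ = {C}; {A}⁺ = {A} — none reach the full schema.
Any other superkey contains one of these as a subset, so there are no further candidate keys.

{B}, {A, C}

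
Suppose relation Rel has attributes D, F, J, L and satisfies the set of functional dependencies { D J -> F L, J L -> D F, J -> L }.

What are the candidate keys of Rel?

{J}

{J}⁺: J→L adds L; JL→DF adds D, F → {D, F, J, L}.
No other minimal superkey exists.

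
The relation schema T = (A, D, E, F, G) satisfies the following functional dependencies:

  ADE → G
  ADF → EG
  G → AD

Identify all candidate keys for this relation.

{F, G}, {A, D, F}

Attribute F never appears on the right-hand side of any dependency, so F must belong to every candidate key.
{F}⁺ = {F}, which is not all of the schema, so we must add further attributes.
{F, G}⁺: G→AD adds A, D; ADF→EG adds E → {A, D, E, F, G}. Minimal: {G}⁺ = {A, D, G}; {F}⁺ = {F} — none reach the full schema.
{A, D, F}⁺: ADF→EG adds E, G → {A, D, E, F, G}. Minimal: {D, F}⁺ = {D, F}; {A, F}⁺ = {A, F}; {A, D}⁺ = {A, D} — none reach the full schema.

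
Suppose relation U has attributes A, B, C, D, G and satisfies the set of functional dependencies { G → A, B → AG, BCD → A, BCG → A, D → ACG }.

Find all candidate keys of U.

Attributes B, D never appear on any right-hand side, so every candidate key must contain {B, D}.
{B, D}⁺ = {A, B, C, D, G}, which is all of the schema, so {B, D} is the only candidate key.

BD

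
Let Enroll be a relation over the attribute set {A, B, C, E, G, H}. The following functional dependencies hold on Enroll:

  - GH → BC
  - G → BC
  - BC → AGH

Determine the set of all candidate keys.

(E, G), (B, C, E)

{E, G}⁺: G→BC adds B, C; BC→AGH adds A, H → {A, B, C, E, G, H}. Minimal: {G}⁺ = {A, B, C, G, H}; {E}⁺ = {E} — none reach the full schema.
{B, C, E}⁺: BC→AGH adds A, G, H → {A, B, C, E, G, H}. Minimal: {C, E}⁺ = {C, E}; {B, E}⁺ = {B, E}; {B, C}⁺ = {A, B, C, G, H} — none reach the full schema.
Any other superkey contains one of these as a subset, so there are no further candidate keys.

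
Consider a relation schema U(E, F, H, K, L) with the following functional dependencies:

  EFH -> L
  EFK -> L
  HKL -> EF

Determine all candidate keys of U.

{H, K, L}, {E, F, H, K}

Attributes H, K never appear on any right-hand side, so every candidate key must contain {H, K}.
{H, K}⁺ = {H, K}, which is not all of the schema, so we must add further attributes.
{H, K, L}⁺: HKL→EF adds E, F → {E, F, H, K, L}. Minimal: {K, L}⁺ = {K, L}; {H, L}⁺ = {H, L}; {H, K}⁺ = {H, K} — none reach the full schema.
{E, F, H, K}⁺: EFH→L adds L → {E, F, H, K, L}. Minimal: {F, H, K}⁺ = {F, H, K}; {E, H, K}⁺ = {E, H, K}; {E, F, K}⁺ = {E, F, K, L}; … — none reach the full schema.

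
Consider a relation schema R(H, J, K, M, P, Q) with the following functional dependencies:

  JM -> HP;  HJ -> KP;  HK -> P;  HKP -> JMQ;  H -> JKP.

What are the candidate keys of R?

{H}⁺: H→JKP adds J, K, P; HKP→JMQ adds M, Q → {H, J, K, M, P, Q}.
{J, M}⁺: JM→HP adds H, P; HJ→KP adds K; HKP→JMQ adds Q → {H, J, K, M, P, Q}. Minimal: {M}⁺ = {M}; {J}⁺ = {J} — none reach the full schema.
Any other superkey contains one of these as a subset, so there are no further candidate keys.

{H}; {J, M}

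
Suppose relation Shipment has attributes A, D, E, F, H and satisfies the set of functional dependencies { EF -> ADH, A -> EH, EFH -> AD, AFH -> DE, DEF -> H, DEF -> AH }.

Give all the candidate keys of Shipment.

{A, F}⁺: A→EH adds E, H; EFH→AD adds D → {A, D, E, F, H}. Minimal: {F}⁺ = {F}; {A}⁺ = {A, E, H} — none reach the full schema.
{E, F}⁺: EF→ADH adds A, D, H → {A, D, E, F, H}. Minimal: {F}⁺ = {F}; {E}⁺ = {E} — none reach the full schema.

{A, F}, {E, F}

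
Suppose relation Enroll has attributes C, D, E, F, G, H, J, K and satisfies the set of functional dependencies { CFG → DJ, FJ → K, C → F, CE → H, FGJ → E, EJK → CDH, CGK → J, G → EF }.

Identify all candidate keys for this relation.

{C, G}; {G, J}

Attribute G never appears on the right-hand side of any dependency, so G must belong to every candidate key.
{G}⁺ = {E, F, G}, which is not all of the schema, so we must add further attributes.
{C, G}⁺: C→F adds F; G→EF adds E; CFG→DJ adds D, J; FJ→K adds K; CE→H adds H → {C, D, E, F, G, H, J, K}. Minimal: {G}⁺ = {E, F, G}; {C}⁺ = {C, F} — none reach the full schema.
{G, J}⁺: G→EF adds E, F; FJ→K adds K; EJK→CDH adds C, D, H → {C, D, E, F, G, H, J, K}. Minimal: {J}⁺ = {J}; {G}⁺ = {E, F, G} — none reach the full schema.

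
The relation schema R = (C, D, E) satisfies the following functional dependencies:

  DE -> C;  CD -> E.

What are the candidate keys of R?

{C, D}, {D, E}

Attribute D never appears on the right-hand side of any dependency, so D must belong to every candidate key.
{D}⁺ = {D}, which is not all of the schema, so we must add further attributes.
{C, D}⁺: CD→E adds E → {C, D, E}. Minimal: {D}⁺ = {D}; {C}⁺ = {C} — none reach the full schema.
{D, E}⁺: DE→C adds C → {C, D, E}. Minimal: {E}⁺ = {E}; {D}⁺ = {D} — none reach the full schema.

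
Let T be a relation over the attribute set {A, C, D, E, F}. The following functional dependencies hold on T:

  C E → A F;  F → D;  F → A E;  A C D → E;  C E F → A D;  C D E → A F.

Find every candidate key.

{C, E}; {C, F}; {A, C, D}

Attribute C never appears on the right-hand side of any dependency, so C must belong to every candidate key.
{C}⁺ = {C}, which is not all of the schema, so we must add further attributes.
{C, E}⁺: CE→AF adds A, F; F→D adds D → {A, C, D, E, F}. Minimal: {E}⁺ = {E}; {C}⁺ = {C} — none reach the full schema.
{C, F}⁺: F→D adds D; F→AE adds A, E → {A, C, D, E, F}. Minimal: {F}⁺ = {A, D, E, F}; {C}⁺ = {C} — none reach the full schema.
{A, C, D}⁺: ACD→E adds E; CDE→AF adds F → {A, C, D, E, F}. Minimal: {C, D}⁺ = {C, D}; {A, D}⁺ = {A, D}; {A, C}⁺ = {A, C} — none reach the full schema.
Any other superkey contains one of these as a subset, so there are no further candidate keys.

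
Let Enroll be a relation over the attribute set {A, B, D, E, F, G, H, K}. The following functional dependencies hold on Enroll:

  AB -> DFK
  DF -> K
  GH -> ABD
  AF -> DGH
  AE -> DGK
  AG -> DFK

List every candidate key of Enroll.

Attribute E never appears on the right-hand side of any dependency, so E must belong to every candidate key.
{E}⁺ = {E}, which is not all of the schema, so we must add further attributes.
{A, E}⁺: AE→DGK adds D, G, K; AG→DFK adds F; AF→DGH adds H; GH→ABD adds B → {A, B, D, E, F, G, H, K}.
{E, G, H}⁺: GH→ABD adds A, B, D; AE→DGK adds K; AG→DFK adds F → {A, B, D, E, F, G, H, K}.

(A, E), (E, G, H)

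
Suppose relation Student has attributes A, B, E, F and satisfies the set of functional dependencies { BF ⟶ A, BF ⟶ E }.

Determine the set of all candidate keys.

BF

Attributes B, F never appear on any right-hand side, so every candidate key must contain {B, F}.
{B, F}⁺ = {A, B, E, F}, which is all of the schema, so {B, F} is the only candidate key.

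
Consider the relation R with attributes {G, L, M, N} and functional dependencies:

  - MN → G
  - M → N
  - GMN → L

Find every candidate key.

{M}

{M}⁺: M→N adds N; MN→G adds G; GMN→L adds L → {G, L, M, N}.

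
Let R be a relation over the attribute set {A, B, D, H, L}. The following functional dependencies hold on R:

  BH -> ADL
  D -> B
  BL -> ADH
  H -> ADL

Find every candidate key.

{H}; {B, L}; {D, L}

{H}⁺: H→ADL adds A, D, L; D→B adds B → {A, B, D, H, L}.
{B, L}⁺: BL→ADH adds A, D, H → {A, B, D, H, L}.
{D, L}⁺: D→B adds B; BL→ADH adds A, H → {A, B, D, H, L}.
Any other superkey contains one of these as a subset, so there are no further candidate keys.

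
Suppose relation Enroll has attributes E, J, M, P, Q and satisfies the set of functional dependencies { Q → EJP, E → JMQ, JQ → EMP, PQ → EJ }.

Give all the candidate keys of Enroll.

(E), (Q)

{E}⁺: E→JMQ adds J, M, Q; JQ→EMP adds P → {E, J, M, P, Q}.
{Q}⁺: Q→EJP adds E, J, P; E→JMQ adds M → {E, J, M, P, Q}.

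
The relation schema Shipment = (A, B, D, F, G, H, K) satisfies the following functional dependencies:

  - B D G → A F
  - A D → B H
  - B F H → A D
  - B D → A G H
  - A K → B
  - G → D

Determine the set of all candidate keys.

Attribute K never appears on the right-hand side of any dependency, so K must belong to every candidate key.
{K}⁺ = {K}, which is not all of the schema, so we must add further attributes.
{A, D, K}⁺: AD→BH adds B, H; BD→AGH adds G; BDG→AF adds F → {A, B, D, F, G, H, K}. Minimal: {D, K}⁺ = {D, K}; {A, K}⁺ = {A, B, K}; {A, D}⁺ = {A, B, D, F, G, H} — none reach the full schema.
{A, G, K}⁺: AK→B adds B; G→D adds D; BDG→AF adds F; AD→BH adds H → {A, B, D, F, G, H, K}. Minimal: {G, K}⁺ = {D, G, K}; {A, K}⁺ = {A, B, K}; {A, G}⁺ = {A, B, D, F, G, H} — none reach the full schema.
{B, D, K}⁺: BD→AGH adds A, G, H; BDG→AF adds F → {A, B, D, F, G, H, K}. Minimal: {D, K}⁺ = {D, K}; {B, K}⁺ = {B, K}; {B, D}⁺ = {A, B, D, F, G, H} — none reach the full schema.
{B, G, K}⁺: G→D adds D; BDG→AF adds A, F; AD→BH adds H → {A, B, D, F, G, H, K}. Minimal: {G, K}⁺ = {D, G, K}; {B, K}⁺ = {B, K}; {B, G}⁺ = {A, B, D, F, G, H} — none reach the full schema.
{A, F, H, K}⁺: AK→B adds B; BFH→AD adds D; BD→AGH adds G → {A, B, D, F, G, H, K}. Minimal: {F, H, K}⁺ = {F, H, K}; {A, H, K}⁺ = {A, B, H, K}; {A, F, K}⁺ = {A, B, F, K}; … — none reach the full schema.
{B, F, H, K}⁺: BFH→AD adds A, D; BD→AGH adds G → {A, B, D, F, G, H, K}. Minimal: {F, H, K}⁺ = {F, H, K}; {B, H, K}⁺ = {B, H, K}; {B, F, K}⁺ = {B, F, K}; … — none reach the full schema.
Any other superkey contains one of these as a subset, so there are no further candidate keys.

ADK; AGK; BDK; BGK; AFHK; BFHK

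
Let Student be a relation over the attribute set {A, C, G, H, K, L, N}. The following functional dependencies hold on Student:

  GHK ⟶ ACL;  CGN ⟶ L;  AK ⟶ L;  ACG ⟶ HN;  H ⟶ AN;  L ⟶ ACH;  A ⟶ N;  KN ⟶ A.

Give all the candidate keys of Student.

Attributes G, K never appear on any right-hand side, so every candidate key must contain {G, K}.
{G, K}⁺ = {G, K}, which is not all of the schema, so we must add further attributes.
{A, G, K}⁺: AK→L adds L; L→ACH adds C, H; A→N adds N → {A, C, G, H, K, L, N}. Minimal: {G, K}⁺ = {G, K}; {A, K}⁺ = {A, C, H, K, L, N}; {A, G}⁺ = {A, G, N} — none reach the full schema.
{G, H, K}⁺: GHK→ACL adds A, C, L; ACG→HN adds N → {A, C, G, H, K, L, N}. Minimal: {H, K}⁺ = {A, C, H, K, L, N}; {G, K}⁺ = {G, K}; {G, H}⁺ = {A, G, H, N} — none reach the full schema.
{G, K, L}⁺: L→ACH adds A, C, H; A→N adds N → {A, C, G, H, K, L, N}. Minimal: {K, L}⁺ = {A, C, H, K, L, N}; {G, L}⁺ = {A, C, G, H, L, N}; {G, K}⁺ = {G, K} — none reach the full schema.
{G, K, N}⁺: KN→A adds A; AK→L adds L; L→ACH adds C, H → {A, C, G, H, K, L, N}. Minimal: {K, N}⁺ = {A, C, H, K, L, N}; {G, N}⁺ = {G, N}; {G, K}⁺ = {G, K} — none reach the full schema.

AGK, GHK, GKL, GKN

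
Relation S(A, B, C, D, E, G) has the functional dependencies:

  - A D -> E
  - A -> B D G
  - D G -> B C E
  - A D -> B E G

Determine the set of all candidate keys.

Attribute A never appears on the right-hand side of any dependency, so A must belong to every candidate key.
{A}⁺ = {A, B, C, D, E, G}, which is all of the schema, so {A} is the only candidate key.

{A}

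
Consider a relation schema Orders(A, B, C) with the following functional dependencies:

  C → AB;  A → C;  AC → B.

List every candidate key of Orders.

{A}, {C}

{A}⁺: A→C adds C; AC→B adds B → {A, B, C}.
{C}⁺: C→AB adds A, B → {A, B, C}.
Any other superkey contains one of these as a subset, so there are no further candidate keys.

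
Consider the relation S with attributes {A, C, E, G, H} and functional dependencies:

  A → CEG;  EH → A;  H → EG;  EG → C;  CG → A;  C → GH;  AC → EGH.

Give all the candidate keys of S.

A, C, H, EG

{A}⁺: A→CEG adds C, E, G; C→GH adds H → {A, C, E, G, H}.
{C}⁺: C→GH adds G, H; H→EG adds E; CG→A adds A → {A, C, E, G, H}.
{H}⁺: H→EG adds E, G; EG→C adds C; CG→A adds A → {A, C, E, G, H}.
{E, G}⁺: EG→C adds C; CG→A adds A; C→GH adds H → {A, C, E, G, H}.
Any other superkey contains one of these as a subset, so there are no further candidate keys.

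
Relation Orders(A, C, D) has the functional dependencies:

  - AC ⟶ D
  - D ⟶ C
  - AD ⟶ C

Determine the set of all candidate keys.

(A, C), (A, D)

Attribute A never appears on the right-hand side of any dependency, so A must belong to every candidate key.
{A}⁺ = {A}, which is not all of the schema, so we must add further attributes.
{A, C}⁺: AC→D adds D → {A, C, D}. Minimal: {C}⁺ = {C}; {A}⁺ = {A} — none reach the full schema.
{A, D}⁺: D→C adds C → {A, C, D}. Minimal: {D}⁺ = {C, D}; {A}⁺ = {A} — none reach the full schema.
Any other superkey contains one of these as a subset, so there are no further candidate keys.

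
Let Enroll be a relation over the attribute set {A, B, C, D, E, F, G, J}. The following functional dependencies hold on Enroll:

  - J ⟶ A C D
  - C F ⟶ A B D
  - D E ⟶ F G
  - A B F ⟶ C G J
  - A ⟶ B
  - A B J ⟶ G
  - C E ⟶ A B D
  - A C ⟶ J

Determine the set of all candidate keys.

{C, E}⁺: CE→ABD adds A, B, D; AC→J adds J; DE→FG adds F, G → {A, B, C, D, E, F, G, J}. Minimal: {E}⁺ = {E}; {C}⁺ = {C} — none reach the full schema.
{E, J}⁺: J→ACD adds A, C, D; DE→FG adds F, G; A→B adds B → {A, B, C, D, E, F, G, J}. Minimal: {J}⁺ = {A, B, C, D, G, J}; {E}⁺ = {E} — none reach the full schema.
{A, D, E}⁺: DE→FG adds F, G; A→B adds B; ABF→CGJ adds C, J → {A, B, C, D, E, F, G, J}. Minimal: {D, E}⁺ = {D, E, F, G}; {A, E}⁺ = {A, B, E}; {A, D}⁺ = {A, B, D} — none reach the full schema.
{A, E, F}⁺: A→B adds B; ABF→CGJ adds C, G, J; CE→ABD adds D → {A, B, C, D, E, F, G, J}. Minimal: {E, F}⁺ = {E, F}; {A, F}⁺ = {A, B, C, D, F, G, J}; {A, E}⁺ = {A, B, E} — none reach the full schema.

CE, EJ, ADE, AEF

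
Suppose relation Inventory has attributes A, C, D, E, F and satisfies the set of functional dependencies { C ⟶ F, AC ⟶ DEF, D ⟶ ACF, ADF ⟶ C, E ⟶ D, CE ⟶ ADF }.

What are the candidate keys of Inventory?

{D}⁺: D→ACF adds A, C, F; AC→DEF adds E → {A, C, D, E, F}.
{E}⁺: E→D adds D; D→ACF adds A, C, F → {A, C, D, E, F}.
{A, C}⁺: C→F adds F; AC→DEF adds D, E → {A, C, D, E, F}. Minimal: {C}⁺ = {C, F}; {A}⁺ = {A} — none reach the full schema.

(D), (E), (A, C)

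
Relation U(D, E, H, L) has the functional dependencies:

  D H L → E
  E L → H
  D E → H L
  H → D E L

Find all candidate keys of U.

(H); (D, E); (E, L)

{H}⁺: H→DEL adds D, E, L → {D, E, H, L}.
{D, E}⁺: DE→HL adds H, L → {D, E, H, L}.
{E, L}⁺: EL→H adds H; H→DEL adds D → {D, E, H, L}.
Any other superkey contains one of these as a subset, so there are no further candidate keys.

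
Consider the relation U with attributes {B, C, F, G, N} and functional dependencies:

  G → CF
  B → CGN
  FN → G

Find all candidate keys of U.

Attribute B never appears on the right-hand side of any dependency, so B must belong to every candidate key.
{B}⁺ = {B, C, F, G, N}, which is all of the schema, so {B} is the only candidate key.

{B}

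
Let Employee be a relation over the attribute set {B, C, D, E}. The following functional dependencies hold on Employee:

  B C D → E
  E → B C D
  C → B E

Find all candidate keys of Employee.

{C}; {E}

{C}⁺: C→BE adds B, E; E→BCD adds D → {B, C, D, E}.
{E}⁺: E→BCD adds B, C, D → {B, C, D, E}.
Any other superkey contains one of these as a subset, so there are no further candidate keys.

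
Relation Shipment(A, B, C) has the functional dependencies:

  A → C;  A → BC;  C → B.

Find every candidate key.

Attribute A never appears on the right-hand side of any dependency, so A must belong to every candidate key.
{A}⁺ = {A, B, C}, which is all of the schema, so {A} is the only candidate key.

{A}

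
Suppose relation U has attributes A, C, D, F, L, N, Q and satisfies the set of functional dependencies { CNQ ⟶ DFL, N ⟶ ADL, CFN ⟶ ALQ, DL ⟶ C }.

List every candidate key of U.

{F, N}⁺: N→ADL adds A, D, L; DL→C adds C; CFN→ALQ adds Q → {A, C, D, F, L, N, Q}. Minimal: {N}⁺ = {A, C, D, L, N}; {F}⁺ = {F} — none reach the full schema.
{N, Q}⁺: N→ADL adds A, D, L; DL→C adds C; CNQ→DFL adds F → {A, C, D, F, L, N, Q}. Minimal: {Q}⁺ = {Q}; {N}⁺ = {A, C, D, L, N} — none reach the full schema.

{F, N}, {N, Q}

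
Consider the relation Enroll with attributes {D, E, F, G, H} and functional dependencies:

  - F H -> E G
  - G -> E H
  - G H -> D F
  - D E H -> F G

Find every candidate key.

(G), (F, H), (D, E, H)

{G}⁺: G→EH adds E, H; GH→DF adds D, F → {D, E, F, G, H}.
{F, H}⁺: FH→EG adds E, G; GH→DF adds D → {D, E, F, G, H}. Minimal: {H}⁺ = {H}; {F}⁺ = {F} — none reach the full schema.
{D, E, H}⁺: DEH→FG adds F, G → {D, E, F, G, H}. Minimal: {E, H}⁺ = {E, H}; {D, H}⁺ = {D, H}; {D, E}⁺ = {D, E} — none reach the full schema.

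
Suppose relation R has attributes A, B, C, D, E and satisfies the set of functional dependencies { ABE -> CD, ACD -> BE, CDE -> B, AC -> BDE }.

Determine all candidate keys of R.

{A, C}, {A, B, E}

Attribute A never appears on the right-hand side of any dependency, so A must belong to every candidate key.
{A}⁺ = {A}, which is not all of the schema, so we must add further attributes.
{A, C}⁺: AC→BDE adds B, D, E → {A, B, C, D, E}.
{A, B, E}⁺: ABE→CD adds C, D → {A, B, C, D, E}.
Any other superkey contains one of these as a subset, so there are no further candidate keys.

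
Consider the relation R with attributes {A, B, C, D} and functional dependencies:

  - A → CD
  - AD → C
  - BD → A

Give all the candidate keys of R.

Attribute B never appears on the right-hand side of any dependency, so B must belong to every candidate key.
{B}⁺ = {B}, which is not all of the schema, so we must add further attributes.
{A, B}⁺: A→CD adds C, D → {A, B, C, D}. Minimal: {B}⁺ = {B}; {A}⁺ = {A, C, D} — none reach the full schema.
{B, D}⁺: BD→A adds A; A→CD adds C → {A, B, C, D}. Minimal: {D}⁺ = {D}; {B}⁺ = {B} — none reach the full schema.
Any other superkey contains one of these as a subset, so there are no further candidate keys.

{A, B}, {B, D}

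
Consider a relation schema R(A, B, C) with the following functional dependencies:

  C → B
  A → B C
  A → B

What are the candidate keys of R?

{A}

Attribute A never appears on the right-hand side of any dependency, so A must belong to every candidate key.
{A}⁺ = {A, B, C}, which is all of the schema, so {A} is the only candidate key.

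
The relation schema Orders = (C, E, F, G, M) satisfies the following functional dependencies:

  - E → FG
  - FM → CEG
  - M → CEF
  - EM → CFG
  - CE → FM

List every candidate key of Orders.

{M}; {C, E}

{M}⁺: M→CEF adds C, E, F; EM→CFG adds G → {C, E, F, G, M}.
{C, E}⁺: E→FG adds F, G; CE→FM adds M → {C, E, F, G, M}. Minimal: {E}⁺ = {E, F, G}; {C}⁺ = {C} — none reach the full schema.
Any other superkey contains one of these as a subset, so there are no further candidate keys.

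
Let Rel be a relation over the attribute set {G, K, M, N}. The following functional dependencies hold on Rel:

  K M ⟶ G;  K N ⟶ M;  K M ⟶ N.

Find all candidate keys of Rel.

{K, M}, {K, N}

Attribute K never appears on the right-hand side of any dependency, so K must belong to every candidate key.
{K}⁺ = {K}, which is not all of the schema, so we must add further attributes.
{K, M}⁺: KM→G adds G; KM→N adds N → {G, K, M, N}. Minimal: {M}⁺ = {M}; {K}⁺ = {K} — none reach the full schema.
{K, N}⁺: KN→M adds M; KM→G adds G → {G, K, M, N}. Minimal: {N}⁺ = {N}; {K}⁺ = {K} — none reach the full schema.
Any other superkey contains one of these as a subset, so there are no further candidate keys.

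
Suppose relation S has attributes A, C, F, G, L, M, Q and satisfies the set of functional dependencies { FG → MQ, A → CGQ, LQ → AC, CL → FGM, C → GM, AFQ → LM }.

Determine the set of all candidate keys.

(A, F); (A, L); (C, L); (L, Q); (F, G, L)

{A, F}⁺: A→CGQ adds C, G, Q; C→GM adds M; AFQ→LM adds L → {A, C, F, G, L, M, Q}. Minimal: {F}⁺ = {F}; {A}⁺ = {A, C, G, M, Q} — none reach the full schema.
{A, L}⁺: A→CGQ adds C, G, Q; CL→FGM adds F, M → {A, C, F, G, L, M, Q}. Minimal: {L}⁺ = {L}; {A}⁺ = {A, C, G, M, Q} — none reach the full schema.
{C, L}⁺: CL→FGM adds F, G, M; FG→MQ adds Q; LQ→AC adds A → {A, C, F, G, L, M, Q}. Minimal: {L}⁺ = {L}; {C}⁺ = {C, G, M} — none reach the full schema.
{L, Q}⁺: LQ→AC adds A, C; CL→FGM adds F, G, M → {A, C, F, G, L, M, Q}. Minimal: {Q}⁺ = {Q}; {L}⁺ = {L} — none reach the full schema.
{F, G, L}⁺: FG→MQ adds M, Q; LQ→AC adds A, C → {A, C, F, G, L, M, Q}. Minimal: {G, L}⁺ = {G, L}; {F, L}⁺ = {F, L}; {F, G}⁺ = {F, G, M, Q} — none reach the full schema.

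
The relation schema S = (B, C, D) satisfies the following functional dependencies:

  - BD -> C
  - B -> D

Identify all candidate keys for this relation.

Attribute B never appears on the right-hand side of any dependency, so B must belong to every candidate key.
{B}⁺ = {B, C, D}, which is all of the schema, so {B} is the only candidate key.

{B}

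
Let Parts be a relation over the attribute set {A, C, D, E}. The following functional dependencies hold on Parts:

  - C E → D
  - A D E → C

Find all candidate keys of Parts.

Attributes A, E never appear on any right-hand side, so every candidate key must contain {A, E}.
{A, E}⁺ = {A, E}, which is not all of the schema, so we must add further attributes.
{A, C, E}⁺: CE→D adds D → {A, C, D, E}. Minimal: {C, E}⁺ = {C, D, E}; {A, E}⁺ = {A, E}; {A, C}⁺ = {A, C} — none reach the full schema.
{A, D, E}⁺: ADE→C adds C → {A, C, D, E}. Minimal: {D, E}⁺ = {D, E}; {A, E}⁺ = {A, E}; {A, D}⁺ = {A, D} — none reach the full schema.

ACE; ADE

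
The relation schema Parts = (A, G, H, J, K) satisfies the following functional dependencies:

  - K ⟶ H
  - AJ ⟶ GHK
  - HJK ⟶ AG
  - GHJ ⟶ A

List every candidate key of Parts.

{A, J}⁺: AJ→GHK adds G, H, K → {A, G, H, J, K}. Minimal: {J}⁺ = {J}; {A}⁺ = {A} — none reach the full schema.
{J, K}⁺: K→H adds H; HJK→AG adds A, G → {A, G, H, J, K}. Minimal: {K}⁺ = {H, K}; {J}⁺ = {J} — none reach the full schema.
{G, H, J}⁺: GHJ→A adds A; AJ→GHK adds K → {A, G, H, J, K}. Minimal: {H, J}⁺ = {H, J}; {G, J}⁺ = {G, J}; {G, H}⁺ = {G, H} — none reach the full schema.
Any other superkey contains one of these as a subset, so there are no further candidate keys.

(A, J), (J, K), (G, H, J)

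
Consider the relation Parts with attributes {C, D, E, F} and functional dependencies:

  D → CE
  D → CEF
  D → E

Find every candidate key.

Attribute D never appears on the right-hand side of any dependency, so D must belong to every candidate key.
{D}⁺ = {C, D, E, F}, which is all of the schema, so {D} is the only candidate key.

{D}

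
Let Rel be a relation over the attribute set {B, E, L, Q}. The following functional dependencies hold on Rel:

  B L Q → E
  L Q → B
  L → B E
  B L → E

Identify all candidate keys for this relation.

Attributes L, Q never appear on any right-hand side, so every candidate key must contain {L, Q}.
{L, Q}⁺ = {B, E, L, Q}, which is all of the schema, so {L, Q} is the only candidate key.

LQ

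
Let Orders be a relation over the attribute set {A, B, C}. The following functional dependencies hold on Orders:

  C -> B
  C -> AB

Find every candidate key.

{C}

Attribute C never appears on the right-hand side of any dependency, so C must belong to every candidate key.
{C}⁺ = {A, B, C}, which is all of the schema, so {C} is the only candidate key.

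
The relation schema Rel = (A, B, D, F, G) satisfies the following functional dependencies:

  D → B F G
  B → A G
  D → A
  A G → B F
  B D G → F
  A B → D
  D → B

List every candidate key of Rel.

{B}⁺: B→AG adds A, G; AG→BF adds F; AB→D adds D → {A, B, D, F, G}.
{D}⁺: D→BFG adds B, F, G; B→AG adds A → {A, B, D, F, G}.
{A, G}⁺: AG→BF adds B, F; AB→D adds D → {A, B, D, F, G}. Minimal: {G}⁺ = {G}; {A}⁺ = {A} — none reach the full schema.
Any other superkey contains one of these as a subset, so there are no further candidate keys.

B, D, AG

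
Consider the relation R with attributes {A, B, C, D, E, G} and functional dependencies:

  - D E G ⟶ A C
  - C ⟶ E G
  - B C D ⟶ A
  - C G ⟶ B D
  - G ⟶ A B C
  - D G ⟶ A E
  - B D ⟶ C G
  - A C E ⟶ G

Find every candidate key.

(C); (G); (B, D)

{C}⁺: C→EG adds E, G; CG→BD adds B, D; G→ABC adds A → {A, B, C, D, E, G}.
{G}⁺: G→ABC adds A, B, C; C→EG adds E; CG→BD adds D → {A, B, C, D, E, G}.
{B, D}⁺: BD→CG adds C, G; C→EG adds E; BCD→A adds A → {A, B, C, D, E, G}. Minimal: {D}⁺ = {D}; {B}⁺ = {B} — none reach the full schema.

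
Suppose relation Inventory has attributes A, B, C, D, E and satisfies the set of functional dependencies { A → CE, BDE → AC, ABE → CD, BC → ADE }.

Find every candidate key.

(A, B), (B, C), (B, D, E)

Attribute B never appears on the right-hand side of any dependency, so B must belong to every candidate key.
{B}⁺ = {B}, which is not all of the schema, so we must add further attributes.
{A, B}⁺: A→CE adds C, E; ABE→CD adds D → {A, B, C, D, E}.
{B, C}⁺: BC→ADE adds A, D, E → {A, B, C, D, E}.
{B, D, E}⁺: BDE→AC adds A, C → {A, B, C, D, E}.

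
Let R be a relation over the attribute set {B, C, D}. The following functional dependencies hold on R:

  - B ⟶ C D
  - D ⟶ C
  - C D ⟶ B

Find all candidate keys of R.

{B}⁺: B→CD adds C, D → {B, C, D}.
{D}⁺: D→C adds C; CD→B adds B → {B, C, D}.
Any other superkey contains one of these as a subset, so there are no further candidate keys.

{B}; {D}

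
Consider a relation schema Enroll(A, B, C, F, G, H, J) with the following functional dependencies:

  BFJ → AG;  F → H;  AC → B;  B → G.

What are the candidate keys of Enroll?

Attributes C, F, J never appear on any right-hand side, so every candidate key must contain {C, F, J}.
{C, F, J}⁺ = {C, F, H, J}, which is not all of the schema, so we must add further attributes.
{A, C, F, J}⁺: F→H adds H; AC→B adds B; B→G adds G → {A, B, C, F, G, H, J}. Minimal: {C, F, J}⁺ = {C, F, H, J}; {A, F, J}⁺ = {A, F, H, J}; {A, C, J}⁺ = {A, B, C, G, J}; … — none reach the full schema.
{B, C, F, J}⁺: BFJ→AG adds A, G; F→H adds H → {A, B, C, F, G, H, J}. Minimal: {C, F, J}⁺ = {C, F, H, J}; {B, F, J}⁺ = {A, B, F, G, H, J}; {B, C, J}⁺ = {B, C, G, J}; … — none reach the full schema.
Any other superkey contains one of these as a subset, so there are no further candidate keys.

{A, C, F, J}, {B, C, F, J}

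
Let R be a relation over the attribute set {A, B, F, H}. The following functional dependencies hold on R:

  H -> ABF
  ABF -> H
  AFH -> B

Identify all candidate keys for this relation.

{H}⁺: H→ABF adds A, B, F → {A, B, F, H}.
{A, B, F}⁺: ABF→H adds H → {A, B, F, H}. Minimal: {B, F}⁺ = {B, F}; {A, F}⁺ = {A, F}; {A, B}⁺ = {A, B} — none reach the full schema.

{H}, {A, B, F}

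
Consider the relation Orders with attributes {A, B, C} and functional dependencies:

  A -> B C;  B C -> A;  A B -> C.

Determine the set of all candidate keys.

(A), (B, C)

{A}⁺: A→BC adds B, C → {A, B, C}.
{B, C}⁺: BC→A adds A → {A, B, C}. Minimal: {C}⁺ = {C}; {B}⁺ = {B} — none reach the full schema.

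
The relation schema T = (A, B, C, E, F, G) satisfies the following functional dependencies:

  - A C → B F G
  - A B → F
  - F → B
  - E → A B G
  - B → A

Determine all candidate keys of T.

Attributes C, E never appear on any right-hand side, so every candidate key must contain {C, E}.
{C, E}⁺ = {A, B, C, E, F, G}, which is all of the schema, so {C, E} is the only candidate key.

CE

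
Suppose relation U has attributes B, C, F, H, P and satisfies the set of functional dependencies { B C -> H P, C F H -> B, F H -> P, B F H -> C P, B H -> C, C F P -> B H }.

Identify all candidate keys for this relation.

Attribute F never appears on the right-hand side of any dependency, so F must belong to every candidate key.
{F}⁺ = {F}, which is not all of the schema, so we must add further attributes.
{B, C, F}⁺: BC→HP adds H, P → {B, C, F, H, P}. Minimal: {C, F}⁺ = {C, F}; {B, F}⁺ = {B, F}; {B, C}⁺ = {B, C, H, P} — none reach the full schema.
{B, F, H}⁺: FH→P adds P; BFH→CP adds C → {B, C, F, H, P}. Minimal: {F, H}⁺ = {F, H, P}; {B, H}⁺ = {B, C, H, P}; {B, F}⁺ = {B, F} — none reach the full schema.
{C, F, H}⁺: CFH→B adds B; FH→P adds P → {B, C, F, H, P}. Minimal: {F, H}⁺ = {F, H, P}; {C, H}⁺ = {C, H}; {C, F}⁺ = {C, F} — none reach the full schema.
{C, F, P}⁺: CFP→BH adds B, H → {B, C, F, H, P}. Minimal: {F, P}⁺ = {F, P}; {C, P}⁺ = {C, P}; {C, F}⁺ = {C, F} — none reach the full schema.

BCF; BFH; CFH; CFP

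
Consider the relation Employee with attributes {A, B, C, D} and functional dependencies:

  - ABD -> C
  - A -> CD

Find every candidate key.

Attributes A, B never appear on any right-hand side, so every candidate key must contain {A, B}.
{A, B}⁺ = {A, B, C, D}, which is all of the schema, so {A, B} is the only candidate key.

{A, B}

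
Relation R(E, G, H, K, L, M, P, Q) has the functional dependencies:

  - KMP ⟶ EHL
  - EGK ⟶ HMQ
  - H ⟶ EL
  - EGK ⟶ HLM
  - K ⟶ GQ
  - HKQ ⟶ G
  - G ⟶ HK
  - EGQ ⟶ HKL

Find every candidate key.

{G, P}; {K, P}

Attribute P never appears on the right-hand side of any dependency, so P must belong to every candidate key.
{P}⁺ = {P}, which is not all of the schema, so we must add further attributes.
{G, P}⁺: G→HK adds H, K; H→EL adds E, L; EGK→HLM adds M; K→GQ adds Q → {E, G, H, K, L, M, P, Q}. Minimal: {P}⁺ = {P}; {G}⁺ = {E, G, H, K, L, M, Q} — none reach the full schema.
{K, P}⁺: K→GQ adds G, Q; G→HK adds H; H→EL adds E, L; EGK→HLM adds M → {E, G, H, K, L, M, P, Q}. Minimal: {P}⁺ = {P}; {K}⁺ = {E, G, H, K, L, M, Q} — none reach the full schema.
Any other superkey contains one of these as a subset, so there are no further candidate keys.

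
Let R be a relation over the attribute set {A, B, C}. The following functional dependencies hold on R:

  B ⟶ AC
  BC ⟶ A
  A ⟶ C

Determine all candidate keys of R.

Attribute B never appears on the right-hand side of any dependency, so B must belong to every candidate key.
{B}⁺ = {A, B, C}, which is all of the schema, so {B} is the only candidate key.

B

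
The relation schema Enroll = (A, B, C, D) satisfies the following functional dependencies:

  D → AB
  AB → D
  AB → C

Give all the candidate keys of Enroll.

D, AB

{D}⁺: D→AB adds A, B; AB→C adds C → {A, B, C, D}.
{A, B}⁺: AB→D adds D; AB→C adds C → {A, B, C, D}.
Any other superkey contains one of these as a subset, so there are no further candidate keys.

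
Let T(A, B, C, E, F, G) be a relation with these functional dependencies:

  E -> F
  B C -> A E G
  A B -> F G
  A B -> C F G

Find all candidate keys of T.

Attribute B never appears on the right-hand side of any dependency, so B must belong to every candidate key.
{B}⁺ = {B}, which is not all of the schema, so we must add further attributes.
{A, B}⁺: AB→FG adds F, G; AB→CFG adds C; BC→AEG adds E → {A, B, C, E, F, G}. Minimal: {B}⁺ = {B}; {A}⁺ = {A} — none reach the full schema.
{B, C}⁺: BC→AEG adds A, E, G; AB→FG adds F → {A, B, C, E, F, G}. Minimal: {C}⁺ = {C}; {B}⁺ = {B} — none reach the full schema.

AB; BC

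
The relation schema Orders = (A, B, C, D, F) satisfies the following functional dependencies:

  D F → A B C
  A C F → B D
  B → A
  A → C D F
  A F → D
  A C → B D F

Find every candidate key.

A; B; DF

{A}⁺: A→CDF adds C, D, F; AC→BDF adds B → {A, B, C, D, F}.
{B}⁺: B→A adds A; A→CDF adds C, D, F → {A, B, C, D, F}.
{D, F}⁺: DF→ABC adds A, B, C → {A, B, C, D, F}. Minimal: {F}⁺ = {F}; {D}⁺ = {D} — none reach the full schema.
Any other superkey contains one of these as a subset, so there are no further candidate keys.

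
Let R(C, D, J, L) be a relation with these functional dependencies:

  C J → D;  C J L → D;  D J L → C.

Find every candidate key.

CJL, DJL

{C, J, L}⁺: CJ→D adds D → {C, D, J, L}. Minimal: {J, L}⁺ = {J, L}; {C, L}⁺ = {C, L}; {C, J}⁺ = {C, D, J} — none reach the full schema.
{D, J, L}⁺: DJL→C adds C → {C, D, J, L}. Minimal: {J, L}⁺ = {J, L}; {D, L}⁺ = {D, L}; {D, J}⁺ = {D, J} — none reach the full schema.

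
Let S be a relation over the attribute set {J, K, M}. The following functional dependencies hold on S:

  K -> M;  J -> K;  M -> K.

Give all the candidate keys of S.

{J}

{J}⁺: J→K adds K; K→M adds M → {J, K, M}.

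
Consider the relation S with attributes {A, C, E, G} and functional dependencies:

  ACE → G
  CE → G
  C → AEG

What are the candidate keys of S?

Attribute C never appears on the right-hand side of any dependency, so C must belong to every candidate key.
{C}⁺ = {A, C, E, G}, which is all of the schema, so {C} is the only candidate key.

(C)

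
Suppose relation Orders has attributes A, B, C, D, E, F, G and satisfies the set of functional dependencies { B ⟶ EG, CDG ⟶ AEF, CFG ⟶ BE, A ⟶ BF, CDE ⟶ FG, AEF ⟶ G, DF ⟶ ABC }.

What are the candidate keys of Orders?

{A, D}, {D, F}, {B, C, D}, {C, D, E}, {C, D, G}

Attribute D never appears on the right-hand side of any dependency, so D must belong to every candidate key.
{D}⁺ = {D}, which is not all of the schema, so we must add further attributes.
{A, D}⁺: A→BF adds B, F; DF→ABC adds C; B→EG adds E, G → {A, B, C, D, E, F, G}. Minimal: {D}⁺ = {D}; {A}⁺ = {A, B, E, F, G} — none reach the full schema.
{D, F}⁺: DF→ABC adds A, B, C; B→EG adds E, G → {A, B, C, D, E, F, G}. Minimal: {F}⁺ = {F}; {D}⁺ = {D} — none reach the full schema.
{B, C, D}⁺: B→EG adds E, G; CDG→AEF adds A, F → {A, B, C, D, E, F, G}. Minimal: {C, D}⁺ = {C, D}; {B, D}⁺ = {B, D, E, G}; {B, C}⁺ = {B, C, E, G} — none reach the full schema.
{C, D, E}⁺: CDE→FG adds F, G; DF→ABC adds A, B → {A, B, C, D, E, F, G}. Minimal: {D, E}⁺ = {D, E}; {C, E}⁺ = {C, E}; {C, D}⁺ = {C, D} — none reach the full schema.
{C, D, G}⁺: CDG→AEF adds A, E, F; CFG→BE adds B → {A, B, C, D, E, F, G}. Minimal: {D, G}⁺ = {D, G}; {C, G}⁺ = {C, G}; {C, D}⁺ = {C, D} — none reach the full schema.
Any other superkey contains one of these as a subset, so there are no further candidate keys.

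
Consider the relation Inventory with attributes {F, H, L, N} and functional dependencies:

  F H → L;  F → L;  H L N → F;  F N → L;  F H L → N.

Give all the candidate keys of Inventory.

Attribute H never appears on the right-hand side of any dependency, so H must belong to every candidate key.
{H}⁺ = {H}, which is not all of the schema, so we must add further attributes.
{F, H}⁺: FH→L adds L; FHL→N adds N → {F, H, L, N}.
{H, L, N}⁺: HLN→F adds F → {F, H, L, N}.

(F, H), (H, L, N)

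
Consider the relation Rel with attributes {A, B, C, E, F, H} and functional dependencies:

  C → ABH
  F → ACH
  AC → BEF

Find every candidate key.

C, F

{C}⁺: C→ABH adds A, B, H; AC→BEF adds E, F → {A, B, C, E, F, H}.
{F}⁺: F→ACH adds A, C, H; AC→BEF adds B, E → {A, B, C, E, F, H}.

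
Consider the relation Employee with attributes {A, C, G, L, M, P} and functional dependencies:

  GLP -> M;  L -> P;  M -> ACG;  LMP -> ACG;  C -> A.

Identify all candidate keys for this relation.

Attribute L never appears on the right-hand side of any dependency, so L must belong to every candidate key.
{L}⁺ = {L, P}, which is not all of the schema, so we must add further attributes.
{G, L}⁺: L→P adds P; GLP→M adds M; M→ACG adds A, C → {A, C, G, L, M, P}.
{L, M}⁺: L→P adds P; M→ACG adds A, C, G → {A, C, G, L, M, P}.
Any other superkey contains one of these as a subset, so there are no further candidate keys.

GL, LM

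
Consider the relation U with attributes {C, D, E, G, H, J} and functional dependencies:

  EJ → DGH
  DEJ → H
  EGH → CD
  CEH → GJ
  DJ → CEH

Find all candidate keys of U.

{D, J}⁺: DJ→CEH adds C, E, H; EJ→DGH adds G → {C, D, E, G, H, J}.
{E, J}⁺: EJ→DGH adds D, G, H; EGH→CD adds C → {C, D, E, G, H, J}.
{C, E, H}⁺: CEH→GJ adds G, J; EJ→DGH adds D → {C, D, E, G, H, J}.
{E, G, H}⁺: EGH→CD adds C, D; CEH→GJ adds J → {C, D, E, G, H, J}.

{D, J}; {E, J}; {C, E, H}; {E, G, H}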